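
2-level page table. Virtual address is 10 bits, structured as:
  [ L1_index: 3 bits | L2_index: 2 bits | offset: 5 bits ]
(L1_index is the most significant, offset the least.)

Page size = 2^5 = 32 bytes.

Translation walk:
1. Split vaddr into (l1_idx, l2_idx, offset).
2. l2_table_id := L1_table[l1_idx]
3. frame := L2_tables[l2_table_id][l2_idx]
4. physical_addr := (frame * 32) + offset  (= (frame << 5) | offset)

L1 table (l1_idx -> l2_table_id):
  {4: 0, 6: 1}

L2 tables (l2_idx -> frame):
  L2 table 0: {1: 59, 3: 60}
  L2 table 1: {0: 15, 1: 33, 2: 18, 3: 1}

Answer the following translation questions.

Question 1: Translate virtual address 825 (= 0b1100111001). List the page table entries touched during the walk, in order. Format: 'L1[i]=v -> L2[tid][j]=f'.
vaddr = 825 = 0b1100111001
Split: l1_idx=6, l2_idx=1, offset=25

Answer: L1[6]=1 -> L2[1][1]=33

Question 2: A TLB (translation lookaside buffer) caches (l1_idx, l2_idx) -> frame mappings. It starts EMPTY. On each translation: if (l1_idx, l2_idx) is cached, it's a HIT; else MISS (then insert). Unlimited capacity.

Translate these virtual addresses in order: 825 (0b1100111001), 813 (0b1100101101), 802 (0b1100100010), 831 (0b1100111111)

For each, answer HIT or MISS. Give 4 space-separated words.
Answer: MISS HIT HIT HIT

Derivation:
vaddr=825: (6,1) not in TLB -> MISS, insert
vaddr=813: (6,1) in TLB -> HIT
vaddr=802: (6,1) in TLB -> HIT
vaddr=831: (6,1) in TLB -> HIT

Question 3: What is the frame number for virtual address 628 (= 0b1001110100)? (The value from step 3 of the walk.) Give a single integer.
Answer: 60

Derivation:
vaddr = 628: l1_idx=4, l2_idx=3
L1[4] = 0; L2[0][3] = 60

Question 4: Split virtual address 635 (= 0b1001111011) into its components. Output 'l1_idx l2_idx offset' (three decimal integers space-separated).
vaddr = 635 = 0b1001111011
  top 3 bits -> l1_idx = 4
  next 2 bits -> l2_idx = 3
  bottom 5 bits -> offset = 27

Answer: 4 3 27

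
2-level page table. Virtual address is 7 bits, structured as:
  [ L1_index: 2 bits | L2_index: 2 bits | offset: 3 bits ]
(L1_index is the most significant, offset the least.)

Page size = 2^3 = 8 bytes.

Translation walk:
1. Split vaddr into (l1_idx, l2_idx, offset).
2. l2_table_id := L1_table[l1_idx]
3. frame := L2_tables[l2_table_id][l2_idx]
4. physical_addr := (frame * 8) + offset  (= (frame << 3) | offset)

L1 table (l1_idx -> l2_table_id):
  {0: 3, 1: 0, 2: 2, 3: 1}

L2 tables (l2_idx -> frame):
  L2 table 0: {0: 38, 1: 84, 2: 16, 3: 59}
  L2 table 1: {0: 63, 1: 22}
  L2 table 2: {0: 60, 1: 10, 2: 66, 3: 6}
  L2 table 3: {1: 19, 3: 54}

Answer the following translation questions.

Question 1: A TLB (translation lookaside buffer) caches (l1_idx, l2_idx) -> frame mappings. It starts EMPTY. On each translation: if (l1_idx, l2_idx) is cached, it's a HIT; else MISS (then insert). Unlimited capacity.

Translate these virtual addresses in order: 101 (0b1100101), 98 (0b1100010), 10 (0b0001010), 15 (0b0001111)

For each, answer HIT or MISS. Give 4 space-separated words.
Answer: MISS HIT MISS HIT

Derivation:
vaddr=101: (3,0) not in TLB -> MISS, insert
vaddr=98: (3,0) in TLB -> HIT
vaddr=10: (0,1) not in TLB -> MISS, insert
vaddr=15: (0,1) in TLB -> HIT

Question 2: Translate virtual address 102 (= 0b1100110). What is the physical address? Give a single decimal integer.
vaddr = 102 = 0b1100110
Split: l1_idx=3, l2_idx=0, offset=6
L1[3] = 1
L2[1][0] = 63
paddr = 63 * 8 + 6 = 510

Answer: 510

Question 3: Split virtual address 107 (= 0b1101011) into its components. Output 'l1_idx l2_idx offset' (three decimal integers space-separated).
vaddr = 107 = 0b1101011
  top 2 bits -> l1_idx = 3
  next 2 bits -> l2_idx = 1
  bottom 3 bits -> offset = 3

Answer: 3 1 3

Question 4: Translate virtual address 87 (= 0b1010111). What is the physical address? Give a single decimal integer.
vaddr = 87 = 0b1010111
Split: l1_idx=2, l2_idx=2, offset=7
L1[2] = 2
L2[2][2] = 66
paddr = 66 * 8 + 7 = 535

Answer: 535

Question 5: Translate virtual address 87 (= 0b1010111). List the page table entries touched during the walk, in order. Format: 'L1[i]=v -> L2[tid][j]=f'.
vaddr = 87 = 0b1010111
Split: l1_idx=2, l2_idx=2, offset=7

Answer: L1[2]=2 -> L2[2][2]=66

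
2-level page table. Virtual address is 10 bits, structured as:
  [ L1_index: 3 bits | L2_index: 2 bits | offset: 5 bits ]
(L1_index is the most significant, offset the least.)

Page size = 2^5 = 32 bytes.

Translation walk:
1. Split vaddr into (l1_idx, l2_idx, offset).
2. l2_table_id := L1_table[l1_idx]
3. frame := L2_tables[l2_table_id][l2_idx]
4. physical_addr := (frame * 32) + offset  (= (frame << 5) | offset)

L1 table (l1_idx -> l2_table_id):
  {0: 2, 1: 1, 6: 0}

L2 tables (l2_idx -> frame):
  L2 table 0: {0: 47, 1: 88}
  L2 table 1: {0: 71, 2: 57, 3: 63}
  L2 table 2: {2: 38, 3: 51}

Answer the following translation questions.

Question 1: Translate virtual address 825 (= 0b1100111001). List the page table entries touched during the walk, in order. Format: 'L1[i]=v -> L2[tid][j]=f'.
Answer: L1[6]=0 -> L2[0][1]=88

Derivation:
vaddr = 825 = 0b1100111001
Split: l1_idx=6, l2_idx=1, offset=25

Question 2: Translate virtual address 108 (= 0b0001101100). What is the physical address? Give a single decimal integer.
Answer: 1644

Derivation:
vaddr = 108 = 0b0001101100
Split: l1_idx=0, l2_idx=3, offset=12
L1[0] = 2
L2[2][3] = 51
paddr = 51 * 32 + 12 = 1644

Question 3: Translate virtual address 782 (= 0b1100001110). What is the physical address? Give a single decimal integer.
Answer: 1518

Derivation:
vaddr = 782 = 0b1100001110
Split: l1_idx=6, l2_idx=0, offset=14
L1[6] = 0
L2[0][0] = 47
paddr = 47 * 32 + 14 = 1518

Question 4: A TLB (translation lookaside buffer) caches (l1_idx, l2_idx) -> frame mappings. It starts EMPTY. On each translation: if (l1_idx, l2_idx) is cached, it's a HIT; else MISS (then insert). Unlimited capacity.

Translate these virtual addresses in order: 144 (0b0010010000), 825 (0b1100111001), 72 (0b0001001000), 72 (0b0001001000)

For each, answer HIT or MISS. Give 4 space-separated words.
Answer: MISS MISS MISS HIT

Derivation:
vaddr=144: (1,0) not in TLB -> MISS, insert
vaddr=825: (6,1) not in TLB -> MISS, insert
vaddr=72: (0,2) not in TLB -> MISS, insert
vaddr=72: (0,2) in TLB -> HIT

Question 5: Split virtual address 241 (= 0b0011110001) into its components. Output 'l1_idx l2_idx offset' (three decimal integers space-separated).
Answer: 1 3 17

Derivation:
vaddr = 241 = 0b0011110001
  top 3 bits -> l1_idx = 1
  next 2 bits -> l2_idx = 3
  bottom 5 bits -> offset = 17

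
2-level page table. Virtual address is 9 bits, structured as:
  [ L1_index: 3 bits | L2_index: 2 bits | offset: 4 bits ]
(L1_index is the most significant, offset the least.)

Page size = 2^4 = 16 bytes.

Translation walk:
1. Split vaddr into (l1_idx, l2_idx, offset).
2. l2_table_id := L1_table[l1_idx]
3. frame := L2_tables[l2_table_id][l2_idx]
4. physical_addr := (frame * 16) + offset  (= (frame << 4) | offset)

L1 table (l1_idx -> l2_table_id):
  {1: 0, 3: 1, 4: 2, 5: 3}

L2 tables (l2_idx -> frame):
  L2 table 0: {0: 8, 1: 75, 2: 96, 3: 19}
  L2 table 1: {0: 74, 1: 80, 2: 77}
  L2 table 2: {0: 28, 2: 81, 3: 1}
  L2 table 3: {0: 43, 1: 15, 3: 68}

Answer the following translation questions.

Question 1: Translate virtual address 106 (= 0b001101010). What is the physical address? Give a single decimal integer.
vaddr = 106 = 0b001101010
Split: l1_idx=1, l2_idx=2, offset=10
L1[1] = 0
L2[0][2] = 96
paddr = 96 * 16 + 10 = 1546

Answer: 1546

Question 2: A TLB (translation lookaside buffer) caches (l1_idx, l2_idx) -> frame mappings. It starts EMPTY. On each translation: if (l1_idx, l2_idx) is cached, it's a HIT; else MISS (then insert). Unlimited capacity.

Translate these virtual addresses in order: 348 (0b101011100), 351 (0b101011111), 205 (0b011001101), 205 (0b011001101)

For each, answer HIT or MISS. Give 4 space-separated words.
Answer: MISS HIT MISS HIT

Derivation:
vaddr=348: (5,1) not in TLB -> MISS, insert
vaddr=351: (5,1) in TLB -> HIT
vaddr=205: (3,0) not in TLB -> MISS, insert
vaddr=205: (3,0) in TLB -> HIT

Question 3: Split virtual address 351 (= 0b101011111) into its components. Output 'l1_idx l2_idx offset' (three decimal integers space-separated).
Answer: 5 1 15

Derivation:
vaddr = 351 = 0b101011111
  top 3 bits -> l1_idx = 5
  next 2 bits -> l2_idx = 1
  bottom 4 bits -> offset = 15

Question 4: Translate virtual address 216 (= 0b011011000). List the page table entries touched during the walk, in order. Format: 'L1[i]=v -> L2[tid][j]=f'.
Answer: L1[3]=1 -> L2[1][1]=80

Derivation:
vaddr = 216 = 0b011011000
Split: l1_idx=3, l2_idx=1, offset=8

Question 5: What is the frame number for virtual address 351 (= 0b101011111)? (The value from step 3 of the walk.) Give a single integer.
vaddr = 351: l1_idx=5, l2_idx=1
L1[5] = 3; L2[3][1] = 15

Answer: 15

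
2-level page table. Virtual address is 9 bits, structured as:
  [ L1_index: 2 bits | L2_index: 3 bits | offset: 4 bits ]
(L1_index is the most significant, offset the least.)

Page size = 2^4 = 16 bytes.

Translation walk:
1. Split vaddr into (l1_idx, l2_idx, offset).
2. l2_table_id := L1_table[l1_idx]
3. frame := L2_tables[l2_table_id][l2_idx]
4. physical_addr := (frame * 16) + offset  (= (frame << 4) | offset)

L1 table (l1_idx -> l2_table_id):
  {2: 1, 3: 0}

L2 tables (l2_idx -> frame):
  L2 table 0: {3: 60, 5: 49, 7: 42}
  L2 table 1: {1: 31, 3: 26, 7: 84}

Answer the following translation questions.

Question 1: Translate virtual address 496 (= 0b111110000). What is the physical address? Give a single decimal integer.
vaddr = 496 = 0b111110000
Split: l1_idx=3, l2_idx=7, offset=0
L1[3] = 0
L2[0][7] = 42
paddr = 42 * 16 + 0 = 672

Answer: 672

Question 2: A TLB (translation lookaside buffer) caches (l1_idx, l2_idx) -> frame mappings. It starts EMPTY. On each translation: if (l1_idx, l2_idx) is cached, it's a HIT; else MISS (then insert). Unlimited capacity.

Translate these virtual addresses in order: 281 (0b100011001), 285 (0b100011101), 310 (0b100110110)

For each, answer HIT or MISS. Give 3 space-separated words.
Answer: MISS HIT MISS

Derivation:
vaddr=281: (2,1) not in TLB -> MISS, insert
vaddr=285: (2,1) in TLB -> HIT
vaddr=310: (2,3) not in TLB -> MISS, insert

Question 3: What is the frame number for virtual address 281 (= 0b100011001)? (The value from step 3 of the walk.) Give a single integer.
Answer: 31

Derivation:
vaddr = 281: l1_idx=2, l2_idx=1
L1[2] = 1; L2[1][1] = 31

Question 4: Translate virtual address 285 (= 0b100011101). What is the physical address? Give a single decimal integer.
vaddr = 285 = 0b100011101
Split: l1_idx=2, l2_idx=1, offset=13
L1[2] = 1
L2[1][1] = 31
paddr = 31 * 16 + 13 = 509

Answer: 509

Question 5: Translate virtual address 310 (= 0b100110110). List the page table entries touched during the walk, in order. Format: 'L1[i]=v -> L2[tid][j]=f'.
Answer: L1[2]=1 -> L2[1][3]=26

Derivation:
vaddr = 310 = 0b100110110
Split: l1_idx=2, l2_idx=3, offset=6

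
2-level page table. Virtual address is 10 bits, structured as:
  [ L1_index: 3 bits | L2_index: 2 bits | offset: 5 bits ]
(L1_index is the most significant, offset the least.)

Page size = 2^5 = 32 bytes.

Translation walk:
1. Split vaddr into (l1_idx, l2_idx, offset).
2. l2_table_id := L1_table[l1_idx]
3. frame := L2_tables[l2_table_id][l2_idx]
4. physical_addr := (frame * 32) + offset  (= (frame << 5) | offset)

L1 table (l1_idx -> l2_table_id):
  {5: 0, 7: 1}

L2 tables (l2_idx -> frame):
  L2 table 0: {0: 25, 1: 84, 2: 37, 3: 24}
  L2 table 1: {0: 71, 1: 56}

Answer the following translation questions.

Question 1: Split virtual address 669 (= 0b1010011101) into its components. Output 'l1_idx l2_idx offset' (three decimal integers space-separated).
vaddr = 669 = 0b1010011101
  top 3 bits -> l1_idx = 5
  next 2 bits -> l2_idx = 0
  bottom 5 bits -> offset = 29

Answer: 5 0 29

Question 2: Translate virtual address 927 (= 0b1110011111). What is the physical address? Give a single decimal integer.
vaddr = 927 = 0b1110011111
Split: l1_idx=7, l2_idx=0, offset=31
L1[7] = 1
L2[1][0] = 71
paddr = 71 * 32 + 31 = 2303

Answer: 2303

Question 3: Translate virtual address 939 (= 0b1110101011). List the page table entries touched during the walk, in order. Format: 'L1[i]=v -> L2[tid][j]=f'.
Answer: L1[7]=1 -> L2[1][1]=56

Derivation:
vaddr = 939 = 0b1110101011
Split: l1_idx=7, l2_idx=1, offset=11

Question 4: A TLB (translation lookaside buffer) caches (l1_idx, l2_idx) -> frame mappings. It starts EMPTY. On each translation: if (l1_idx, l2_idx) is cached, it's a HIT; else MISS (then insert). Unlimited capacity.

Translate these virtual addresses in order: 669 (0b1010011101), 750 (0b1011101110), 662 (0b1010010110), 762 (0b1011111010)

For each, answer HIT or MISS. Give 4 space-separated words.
Answer: MISS MISS HIT HIT

Derivation:
vaddr=669: (5,0) not in TLB -> MISS, insert
vaddr=750: (5,3) not in TLB -> MISS, insert
vaddr=662: (5,0) in TLB -> HIT
vaddr=762: (5,3) in TLB -> HIT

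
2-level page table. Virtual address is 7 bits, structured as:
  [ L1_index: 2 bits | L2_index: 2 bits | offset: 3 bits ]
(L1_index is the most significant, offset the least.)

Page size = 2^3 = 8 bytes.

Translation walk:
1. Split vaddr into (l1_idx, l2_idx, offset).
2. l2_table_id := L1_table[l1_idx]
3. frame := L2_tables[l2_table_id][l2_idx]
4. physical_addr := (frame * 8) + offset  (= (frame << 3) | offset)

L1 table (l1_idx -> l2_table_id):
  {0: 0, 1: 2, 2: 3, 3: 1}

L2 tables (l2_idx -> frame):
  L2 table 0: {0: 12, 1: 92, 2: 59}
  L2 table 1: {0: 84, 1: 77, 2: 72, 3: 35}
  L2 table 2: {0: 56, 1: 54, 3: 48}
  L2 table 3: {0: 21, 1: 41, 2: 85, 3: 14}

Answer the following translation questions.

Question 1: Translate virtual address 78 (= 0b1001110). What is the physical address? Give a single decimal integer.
vaddr = 78 = 0b1001110
Split: l1_idx=2, l2_idx=1, offset=6
L1[2] = 3
L2[3][1] = 41
paddr = 41 * 8 + 6 = 334

Answer: 334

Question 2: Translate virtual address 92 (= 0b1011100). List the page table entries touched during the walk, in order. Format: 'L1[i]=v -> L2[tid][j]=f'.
Answer: L1[2]=3 -> L2[3][3]=14

Derivation:
vaddr = 92 = 0b1011100
Split: l1_idx=2, l2_idx=3, offset=4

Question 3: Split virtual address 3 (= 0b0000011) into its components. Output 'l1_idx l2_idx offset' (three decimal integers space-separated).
Answer: 0 0 3

Derivation:
vaddr = 3 = 0b0000011
  top 2 bits -> l1_idx = 0
  next 2 bits -> l2_idx = 0
  bottom 3 bits -> offset = 3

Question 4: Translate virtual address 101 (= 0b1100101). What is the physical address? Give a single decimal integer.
vaddr = 101 = 0b1100101
Split: l1_idx=3, l2_idx=0, offset=5
L1[3] = 1
L2[1][0] = 84
paddr = 84 * 8 + 5 = 677

Answer: 677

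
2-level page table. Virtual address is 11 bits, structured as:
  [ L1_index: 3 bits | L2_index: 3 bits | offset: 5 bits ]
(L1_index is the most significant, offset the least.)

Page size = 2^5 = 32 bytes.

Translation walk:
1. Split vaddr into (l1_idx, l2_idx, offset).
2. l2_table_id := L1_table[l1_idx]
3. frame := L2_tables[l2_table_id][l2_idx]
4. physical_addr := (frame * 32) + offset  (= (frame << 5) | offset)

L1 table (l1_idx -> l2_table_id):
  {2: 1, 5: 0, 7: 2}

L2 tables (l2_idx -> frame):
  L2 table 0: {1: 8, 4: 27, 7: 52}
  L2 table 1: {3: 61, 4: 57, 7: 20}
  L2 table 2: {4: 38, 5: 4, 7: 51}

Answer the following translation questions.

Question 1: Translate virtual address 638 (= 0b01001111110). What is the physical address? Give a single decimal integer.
vaddr = 638 = 0b01001111110
Split: l1_idx=2, l2_idx=3, offset=30
L1[2] = 1
L2[1][3] = 61
paddr = 61 * 32 + 30 = 1982

Answer: 1982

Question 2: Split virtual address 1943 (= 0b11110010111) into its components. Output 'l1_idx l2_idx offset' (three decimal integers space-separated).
vaddr = 1943 = 0b11110010111
  top 3 bits -> l1_idx = 7
  next 3 bits -> l2_idx = 4
  bottom 5 bits -> offset = 23

Answer: 7 4 23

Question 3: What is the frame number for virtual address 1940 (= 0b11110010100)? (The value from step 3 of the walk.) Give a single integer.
Answer: 38

Derivation:
vaddr = 1940: l1_idx=7, l2_idx=4
L1[7] = 2; L2[2][4] = 38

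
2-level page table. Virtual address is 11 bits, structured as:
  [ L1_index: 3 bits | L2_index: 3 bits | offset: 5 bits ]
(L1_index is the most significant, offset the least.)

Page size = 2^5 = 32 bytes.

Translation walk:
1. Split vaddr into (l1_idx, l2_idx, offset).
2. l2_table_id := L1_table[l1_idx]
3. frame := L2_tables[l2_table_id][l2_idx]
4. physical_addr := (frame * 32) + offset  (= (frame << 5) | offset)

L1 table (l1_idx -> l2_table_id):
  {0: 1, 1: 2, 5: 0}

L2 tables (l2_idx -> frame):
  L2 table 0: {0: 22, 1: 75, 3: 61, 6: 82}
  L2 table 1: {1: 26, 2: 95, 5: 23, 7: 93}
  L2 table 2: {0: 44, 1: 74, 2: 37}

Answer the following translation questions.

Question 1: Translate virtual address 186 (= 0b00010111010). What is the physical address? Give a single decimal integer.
vaddr = 186 = 0b00010111010
Split: l1_idx=0, l2_idx=5, offset=26
L1[0] = 1
L2[1][5] = 23
paddr = 23 * 32 + 26 = 762

Answer: 762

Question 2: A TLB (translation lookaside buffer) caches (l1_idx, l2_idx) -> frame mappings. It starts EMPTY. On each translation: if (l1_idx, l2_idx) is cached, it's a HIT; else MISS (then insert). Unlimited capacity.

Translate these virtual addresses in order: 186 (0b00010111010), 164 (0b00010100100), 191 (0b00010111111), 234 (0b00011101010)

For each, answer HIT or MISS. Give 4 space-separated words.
vaddr=186: (0,5) not in TLB -> MISS, insert
vaddr=164: (0,5) in TLB -> HIT
vaddr=191: (0,5) in TLB -> HIT
vaddr=234: (0,7) not in TLB -> MISS, insert

Answer: MISS HIT HIT MISS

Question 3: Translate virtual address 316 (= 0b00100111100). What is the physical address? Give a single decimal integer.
vaddr = 316 = 0b00100111100
Split: l1_idx=1, l2_idx=1, offset=28
L1[1] = 2
L2[2][1] = 74
paddr = 74 * 32 + 28 = 2396

Answer: 2396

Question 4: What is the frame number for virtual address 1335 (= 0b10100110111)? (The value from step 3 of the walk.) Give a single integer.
Answer: 75

Derivation:
vaddr = 1335: l1_idx=5, l2_idx=1
L1[5] = 0; L2[0][1] = 75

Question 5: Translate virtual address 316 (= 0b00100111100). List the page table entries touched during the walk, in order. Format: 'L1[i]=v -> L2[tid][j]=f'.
Answer: L1[1]=2 -> L2[2][1]=74

Derivation:
vaddr = 316 = 0b00100111100
Split: l1_idx=1, l2_idx=1, offset=28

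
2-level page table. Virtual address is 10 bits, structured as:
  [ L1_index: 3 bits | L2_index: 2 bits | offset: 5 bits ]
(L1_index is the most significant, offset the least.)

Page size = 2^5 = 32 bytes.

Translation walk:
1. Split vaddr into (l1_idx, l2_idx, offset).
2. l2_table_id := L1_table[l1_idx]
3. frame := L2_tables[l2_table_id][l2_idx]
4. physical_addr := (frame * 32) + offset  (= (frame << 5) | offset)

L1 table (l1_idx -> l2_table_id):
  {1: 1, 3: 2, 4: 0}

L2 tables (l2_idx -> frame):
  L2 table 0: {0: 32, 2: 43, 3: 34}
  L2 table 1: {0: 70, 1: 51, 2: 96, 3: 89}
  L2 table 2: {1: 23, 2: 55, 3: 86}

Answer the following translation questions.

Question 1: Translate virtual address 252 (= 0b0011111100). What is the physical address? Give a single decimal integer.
vaddr = 252 = 0b0011111100
Split: l1_idx=1, l2_idx=3, offset=28
L1[1] = 1
L2[1][3] = 89
paddr = 89 * 32 + 28 = 2876

Answer: 2876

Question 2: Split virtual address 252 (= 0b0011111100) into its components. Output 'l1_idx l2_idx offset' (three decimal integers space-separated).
Answer: 1 3 28

Derivation:
vaddr = 252 = 0b0011111100
  top 3 bits -> l1_idx = 1
  next 2 bits -> l2_idx = 3
  bottom 5 bits -> offset = 28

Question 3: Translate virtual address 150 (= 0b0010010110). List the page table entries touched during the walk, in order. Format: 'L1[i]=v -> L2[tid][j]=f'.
vaddr = 150 = 0b0010010110
Split: l1_idx=1, l2_idx=0, offset=22

Answer: L1[1]=1 -> L2[1][0]=70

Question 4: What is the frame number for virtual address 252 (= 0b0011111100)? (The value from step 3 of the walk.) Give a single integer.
Answer: 89

Derivation:
vaddr = 252: l1_idx=1, l2_idx=3
L1[1] = 1; L2[1][3] = 89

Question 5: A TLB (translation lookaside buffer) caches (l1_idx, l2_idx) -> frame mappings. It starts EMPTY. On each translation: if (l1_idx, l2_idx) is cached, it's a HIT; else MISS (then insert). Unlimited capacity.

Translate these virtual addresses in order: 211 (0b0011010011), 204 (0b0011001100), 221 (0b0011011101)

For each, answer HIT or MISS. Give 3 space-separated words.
Answer: MISS HIT HIT

Derivation:
vaddr=211: (1,2) not in TLB -> MISS, insert
vaddr=204: (1,2) in TLB -> HIT
vaddr=221: (1,2) in TLB -> HIT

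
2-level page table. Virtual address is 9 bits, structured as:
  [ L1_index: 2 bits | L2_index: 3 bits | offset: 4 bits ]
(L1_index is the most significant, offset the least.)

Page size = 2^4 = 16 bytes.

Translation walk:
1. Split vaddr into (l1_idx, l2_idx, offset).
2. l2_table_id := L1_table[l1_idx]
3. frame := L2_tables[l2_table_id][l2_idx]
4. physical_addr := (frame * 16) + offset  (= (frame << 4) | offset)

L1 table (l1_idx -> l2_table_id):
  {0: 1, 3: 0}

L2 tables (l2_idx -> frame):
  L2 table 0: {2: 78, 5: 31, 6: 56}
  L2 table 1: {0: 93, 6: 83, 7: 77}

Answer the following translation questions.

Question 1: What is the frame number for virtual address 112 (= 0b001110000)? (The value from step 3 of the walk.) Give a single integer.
Answer: 77

Derivation:
vaddr = 112: l1_idx=0, l2_idx=7
L1[0] = 1; L2[1][7] = 77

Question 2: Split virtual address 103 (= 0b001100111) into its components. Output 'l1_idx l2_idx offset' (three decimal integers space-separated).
Answer: 0 6 7

Derivation:
vaddr = 103 = 0b001100111
  top 2 bits -> l1_idx = 0
  next 3 bits -> l2_idx = 6
  bottom 4 bits -> offset = 7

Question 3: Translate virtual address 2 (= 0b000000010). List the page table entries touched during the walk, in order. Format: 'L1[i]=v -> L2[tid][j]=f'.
Answer: L1[0]=1 -> L2[1][0]=93

Derivation:
vaddr = 2 = 0b000000010
Split: l1_idx=0, l2_idx=0, offset=2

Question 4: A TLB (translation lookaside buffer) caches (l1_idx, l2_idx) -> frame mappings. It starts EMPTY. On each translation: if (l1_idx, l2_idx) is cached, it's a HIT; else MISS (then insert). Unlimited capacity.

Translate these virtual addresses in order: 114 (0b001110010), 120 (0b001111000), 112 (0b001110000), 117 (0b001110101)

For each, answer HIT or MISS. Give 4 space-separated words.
vaddr=114: (0,7) not in TLB -> MISS, insert
vaddr=120: (0,7) in TLB -> HIT
vaddr=112: (0,7) in TLB -> HIT
vaddr=117: (0,7) in TLB -> HIT

Answer: MISS HIT HIT HIT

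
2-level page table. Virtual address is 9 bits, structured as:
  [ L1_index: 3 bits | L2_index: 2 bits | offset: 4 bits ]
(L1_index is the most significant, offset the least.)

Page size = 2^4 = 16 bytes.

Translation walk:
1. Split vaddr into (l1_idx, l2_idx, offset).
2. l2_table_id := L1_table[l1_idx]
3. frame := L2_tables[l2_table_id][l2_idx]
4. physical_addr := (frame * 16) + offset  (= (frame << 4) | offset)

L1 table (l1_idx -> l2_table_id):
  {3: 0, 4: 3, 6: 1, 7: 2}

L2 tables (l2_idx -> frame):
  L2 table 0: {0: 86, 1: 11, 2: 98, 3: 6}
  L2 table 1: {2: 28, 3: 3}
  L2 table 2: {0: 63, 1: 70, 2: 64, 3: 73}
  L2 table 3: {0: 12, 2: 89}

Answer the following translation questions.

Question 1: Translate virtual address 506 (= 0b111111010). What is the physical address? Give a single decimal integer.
Answer: 1178

Derivation:
vaddr = 506 = 0b111111010
Split: l1_idx=7, l2_idx=3, offset=10
L1[7] = 2
L2[2][3] = 73
paddr = 73 * 16 + 10 = 1178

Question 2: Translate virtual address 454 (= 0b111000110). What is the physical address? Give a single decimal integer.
vaddr = 454 = 0b111000110
Split: l1_idx=7, l2_idx=0, offset=6
L1[7] = 2
L2[2][0] = 63
paddr = 63 * 16 + 6 = 1014

Answer: 1014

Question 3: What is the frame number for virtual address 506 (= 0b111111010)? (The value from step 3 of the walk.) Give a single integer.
Answer: 73

Derivation:
vaddr = 506: l1_idx=7, l2_idx=3
L1[7] = 2; L2[2][3] = 73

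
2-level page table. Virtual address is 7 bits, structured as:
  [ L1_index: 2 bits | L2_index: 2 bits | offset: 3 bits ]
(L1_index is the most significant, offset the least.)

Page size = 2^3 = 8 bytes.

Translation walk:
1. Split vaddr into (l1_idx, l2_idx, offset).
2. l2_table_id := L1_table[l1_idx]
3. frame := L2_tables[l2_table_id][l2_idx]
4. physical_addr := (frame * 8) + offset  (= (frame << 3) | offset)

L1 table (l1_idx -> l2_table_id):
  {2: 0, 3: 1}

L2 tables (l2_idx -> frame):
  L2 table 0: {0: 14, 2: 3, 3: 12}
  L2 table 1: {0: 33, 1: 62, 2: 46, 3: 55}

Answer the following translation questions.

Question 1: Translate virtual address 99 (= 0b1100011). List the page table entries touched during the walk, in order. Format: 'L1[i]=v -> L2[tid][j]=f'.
vaddr = 99 = 0b1100011
Split: l1_idx=3, l2_idx=0, offset=3

Answer: L1[3]=1 -> L2[1][0]=33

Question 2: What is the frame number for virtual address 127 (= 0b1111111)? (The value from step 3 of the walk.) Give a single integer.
vaddr = 127: l1_idx=3, l2_idx=3
L1[3] = 1; L2[1][3] = 55

Answer: 55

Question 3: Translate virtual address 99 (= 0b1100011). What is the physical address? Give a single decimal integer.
vaddr = 99 = 0b1100011
Split: l1_idx=3, l2_idx=0, offset=3
L1[3] = 1
L2[1][0] = 33
paddr = 33 * 8 + 3 = 267

Answer: 267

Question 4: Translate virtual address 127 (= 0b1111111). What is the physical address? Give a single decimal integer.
Answer: 447

Derivation:
vaddr = 127 = 0b1111111
Split: l1_idx=3, l2_idx=3, offset=7
L1[3] = 1
L2[1][3] = 55
paddr = 55 * 8 + 7 = 447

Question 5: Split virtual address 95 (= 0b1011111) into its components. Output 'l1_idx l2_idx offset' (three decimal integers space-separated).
vaddr = 95 = 0b1011111
  top 2 bits -> l1_idx = 2
  next 2 bits -> l2_idx = 3
  bottom 3 bits -> offset = 7

Answer: 2 3 7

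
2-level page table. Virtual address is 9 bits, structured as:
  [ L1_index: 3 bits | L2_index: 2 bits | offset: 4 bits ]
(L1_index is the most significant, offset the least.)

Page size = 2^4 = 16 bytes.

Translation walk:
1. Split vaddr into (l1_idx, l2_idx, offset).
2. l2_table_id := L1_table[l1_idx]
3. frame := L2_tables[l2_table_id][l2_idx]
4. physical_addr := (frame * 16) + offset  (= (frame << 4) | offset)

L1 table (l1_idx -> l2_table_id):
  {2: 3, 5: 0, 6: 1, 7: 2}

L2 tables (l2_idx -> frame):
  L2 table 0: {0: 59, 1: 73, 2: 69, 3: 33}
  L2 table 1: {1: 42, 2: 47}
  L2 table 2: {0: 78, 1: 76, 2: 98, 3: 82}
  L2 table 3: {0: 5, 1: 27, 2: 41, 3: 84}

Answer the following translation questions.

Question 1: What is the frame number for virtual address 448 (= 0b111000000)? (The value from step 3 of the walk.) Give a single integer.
vaddr = 448: l1_idx=7, l2_idx=0
L1[7] = 2; L2[2][0] = 78

Answer: 78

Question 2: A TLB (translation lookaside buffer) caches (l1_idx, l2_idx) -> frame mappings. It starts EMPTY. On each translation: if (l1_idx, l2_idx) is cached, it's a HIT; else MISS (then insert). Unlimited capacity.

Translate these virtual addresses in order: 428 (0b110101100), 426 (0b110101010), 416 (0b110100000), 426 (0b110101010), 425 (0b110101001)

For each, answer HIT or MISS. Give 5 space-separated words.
vaddr=428: (6,2) not in TLB -> MISS, insert
vaddr=426: (6,2) in TLB -> HIT
vaddr=416: (6,2) in TLB -> HIT
vaddr=426: (6,2) in TLB -> HIT
vaddr=425: (6,2) in TLB -> HIT

Answer: MISS HIT HIT HIT HIT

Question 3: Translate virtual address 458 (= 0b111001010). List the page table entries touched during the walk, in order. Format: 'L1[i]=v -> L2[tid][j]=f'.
vaddr = 458 = 0b111001010
Split: l1_idx=7, l2_idx=0, offset=10

Answer: L1[7]=2 -> L2[2][0]=78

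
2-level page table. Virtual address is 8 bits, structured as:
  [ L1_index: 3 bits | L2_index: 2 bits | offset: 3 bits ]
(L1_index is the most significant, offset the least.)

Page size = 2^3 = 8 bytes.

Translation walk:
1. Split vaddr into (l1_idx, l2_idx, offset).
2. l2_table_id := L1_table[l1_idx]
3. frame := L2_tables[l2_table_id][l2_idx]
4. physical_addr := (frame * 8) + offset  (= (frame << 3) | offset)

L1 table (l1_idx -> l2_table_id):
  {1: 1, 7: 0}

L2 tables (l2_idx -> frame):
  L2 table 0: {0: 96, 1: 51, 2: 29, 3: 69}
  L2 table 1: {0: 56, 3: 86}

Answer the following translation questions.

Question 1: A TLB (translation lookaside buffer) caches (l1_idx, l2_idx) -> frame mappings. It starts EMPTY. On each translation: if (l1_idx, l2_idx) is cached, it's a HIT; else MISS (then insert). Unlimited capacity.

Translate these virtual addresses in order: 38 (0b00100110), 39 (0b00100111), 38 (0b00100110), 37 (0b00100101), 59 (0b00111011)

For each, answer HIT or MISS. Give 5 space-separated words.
Answer: MISS HIT HIT HIT MISS

Derivation:
vaddr=38: (1,0) not in TLB -> MISS, insert
vaddr=39: (1,0) in TLB -> HIT
vaddr=38: (1,0) in TLB -> HIT
vaddr=37: (1,0) in TLB -> HIT
vaddr=59: (1,3) not in TLB -> MISS, insert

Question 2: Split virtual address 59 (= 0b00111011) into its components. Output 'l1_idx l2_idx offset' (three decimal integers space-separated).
Answer: 1 3 3

Derivation:
vaddr = 59 = 0b00111011
  top 3 bits -> l1_idx = 1
  next 2 bits -> l2_idx = 3
  bottom 3 bits -> offset = 3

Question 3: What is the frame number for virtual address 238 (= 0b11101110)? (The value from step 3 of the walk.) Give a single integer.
Answer: 51

Derivation:
vaddr = 238: l1_idx=7, l2_idx=1
L1[7] = 0; L2[0][1] = 51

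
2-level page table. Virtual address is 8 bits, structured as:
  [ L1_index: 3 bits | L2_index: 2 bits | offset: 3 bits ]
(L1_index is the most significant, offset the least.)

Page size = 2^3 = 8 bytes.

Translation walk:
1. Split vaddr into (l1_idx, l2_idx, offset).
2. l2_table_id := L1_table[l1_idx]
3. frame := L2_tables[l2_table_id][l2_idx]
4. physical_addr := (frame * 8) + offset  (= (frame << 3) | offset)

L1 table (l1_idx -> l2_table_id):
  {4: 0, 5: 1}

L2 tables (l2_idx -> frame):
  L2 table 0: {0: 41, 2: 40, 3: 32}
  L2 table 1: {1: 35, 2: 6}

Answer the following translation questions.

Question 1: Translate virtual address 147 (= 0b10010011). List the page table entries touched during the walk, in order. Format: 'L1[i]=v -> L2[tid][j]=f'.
vaddr = 147 = 0b10010011
Split: l1_idx=4, l2_idx=2, offset=3

Answer: L1[4]=0 -> L2[0][2]=40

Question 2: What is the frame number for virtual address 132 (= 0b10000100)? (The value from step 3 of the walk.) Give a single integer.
Answer: 41

Derivation:
vaddr = 132: l1_idx=4, l2_idx=0
L1[4] = 0; L2[0][0] = 41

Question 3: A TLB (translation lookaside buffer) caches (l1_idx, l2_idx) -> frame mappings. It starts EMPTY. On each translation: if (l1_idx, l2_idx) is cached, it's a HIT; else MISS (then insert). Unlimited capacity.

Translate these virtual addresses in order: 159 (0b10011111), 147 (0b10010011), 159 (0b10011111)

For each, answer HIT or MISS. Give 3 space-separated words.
Answer: MISS MISS HIT

Derivation:
vaddr=159: (4,3) not in TLB -> MISS, insert
vaddr=147: (4,2) not in TLB -> MISS, insert
vaddr=159: (4,3) in TLB -> HIT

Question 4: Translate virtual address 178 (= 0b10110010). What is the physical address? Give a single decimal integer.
vaddr = 178 = 0b10110010
Split: l1_idx=5, l2_idx=2, offset=2
L1[5] = 1
L2[1][2] = 6
paddr = 6 * 8 + 2 = 50

Answer: 50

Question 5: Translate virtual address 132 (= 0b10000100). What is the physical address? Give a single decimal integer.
vaddr = 132 = 0b10000100
Split: l1_idx=4, l2_idx=0, offset=4
L1[4] = 0
L2[0][0] = 41
paddr = 41 * 8 + 4 = 332

Answer: 332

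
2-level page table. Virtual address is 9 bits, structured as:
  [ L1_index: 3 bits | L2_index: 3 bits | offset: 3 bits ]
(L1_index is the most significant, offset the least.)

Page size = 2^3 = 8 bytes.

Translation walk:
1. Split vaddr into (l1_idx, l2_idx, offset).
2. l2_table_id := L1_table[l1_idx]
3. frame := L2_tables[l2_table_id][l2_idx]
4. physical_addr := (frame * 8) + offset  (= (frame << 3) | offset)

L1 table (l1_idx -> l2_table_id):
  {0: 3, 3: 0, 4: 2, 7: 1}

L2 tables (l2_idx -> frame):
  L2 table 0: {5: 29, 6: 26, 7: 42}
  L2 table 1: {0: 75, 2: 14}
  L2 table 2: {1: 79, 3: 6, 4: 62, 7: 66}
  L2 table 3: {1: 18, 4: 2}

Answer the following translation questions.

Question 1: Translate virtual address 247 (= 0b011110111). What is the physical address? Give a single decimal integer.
vaddr = 247 = 0b011110111
Split: l1_idx=3, l2_idx=6, offset=7
L1[3] = 0
L2[0][6] = 26
paddr = 26 * 8 + 7 = 215

Answer: 215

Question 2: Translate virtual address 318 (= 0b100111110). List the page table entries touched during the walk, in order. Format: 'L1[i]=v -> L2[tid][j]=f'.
Answer: L1[4]=2 -> L2[2][7]=66

Derivation:
vaddr = 318 = 0b100111110
Split: l1_idx=4, l2_idx=7, offset=6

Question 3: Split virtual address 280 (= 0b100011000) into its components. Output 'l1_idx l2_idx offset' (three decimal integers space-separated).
Answer: 4 3 0

Derivation:
vaddr = 280 = 0b100011000
  top 3 bits -> l1_idx = 4
  next 3 bits -> l2_idx = 3
  bottom 3 bits -> offset = 0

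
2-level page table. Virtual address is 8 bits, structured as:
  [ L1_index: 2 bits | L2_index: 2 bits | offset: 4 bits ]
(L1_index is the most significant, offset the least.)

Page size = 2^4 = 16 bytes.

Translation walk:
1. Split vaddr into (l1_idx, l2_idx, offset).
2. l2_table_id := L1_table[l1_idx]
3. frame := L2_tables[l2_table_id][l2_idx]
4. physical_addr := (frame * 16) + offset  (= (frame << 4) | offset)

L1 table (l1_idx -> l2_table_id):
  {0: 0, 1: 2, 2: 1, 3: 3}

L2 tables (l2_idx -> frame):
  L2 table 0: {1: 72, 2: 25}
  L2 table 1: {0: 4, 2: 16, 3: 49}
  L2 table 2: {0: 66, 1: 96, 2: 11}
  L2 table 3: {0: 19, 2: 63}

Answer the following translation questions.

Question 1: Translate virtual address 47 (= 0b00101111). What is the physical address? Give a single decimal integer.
vaddr = 47 = 0b00101111
Split: l1_idx=0, l2_idx=2, offset=15
L1[0] = 0
L2[0][2] = 25
paddr = 25 * 16 + 15 = 415

Answer: 415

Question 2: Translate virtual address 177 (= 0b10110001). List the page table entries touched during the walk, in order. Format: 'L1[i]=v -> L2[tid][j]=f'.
Answer: L1[2]=1 -> L2[1][3]=49

Derivation:
vaddr = 177 = 0b10110001
Split: l1_idx=2, l2_idx=3, offset=1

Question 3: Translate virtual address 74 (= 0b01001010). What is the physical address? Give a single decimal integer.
Answer: 1066

Derivation:
vaddr = 74 = 0b01001010
Split: l1_idx=1, l2_idx=0, offset=10
L1[1] = 2
L2[2][0] = 66
paddr = 66 * 16 + 10 = 1066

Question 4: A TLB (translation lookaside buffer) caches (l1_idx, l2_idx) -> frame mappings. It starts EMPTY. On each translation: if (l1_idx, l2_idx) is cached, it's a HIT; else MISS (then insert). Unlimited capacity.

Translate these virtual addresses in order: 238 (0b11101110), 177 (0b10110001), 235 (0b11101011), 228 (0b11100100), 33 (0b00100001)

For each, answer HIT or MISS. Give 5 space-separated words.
Answer: MISS MISS HIT HIT MISS

Derivation:
vaddr=238: (3,2) not in TLB -> MISS, insert
vaddr=177: (2,3) not in TLB -> MISS, insert
vaddr=235: (3,2) in TLB -> HIT
vaddr=228: (3,2) in TLB -> HIT
vaddr=33: (0,2) not in TLB -> MISS, insert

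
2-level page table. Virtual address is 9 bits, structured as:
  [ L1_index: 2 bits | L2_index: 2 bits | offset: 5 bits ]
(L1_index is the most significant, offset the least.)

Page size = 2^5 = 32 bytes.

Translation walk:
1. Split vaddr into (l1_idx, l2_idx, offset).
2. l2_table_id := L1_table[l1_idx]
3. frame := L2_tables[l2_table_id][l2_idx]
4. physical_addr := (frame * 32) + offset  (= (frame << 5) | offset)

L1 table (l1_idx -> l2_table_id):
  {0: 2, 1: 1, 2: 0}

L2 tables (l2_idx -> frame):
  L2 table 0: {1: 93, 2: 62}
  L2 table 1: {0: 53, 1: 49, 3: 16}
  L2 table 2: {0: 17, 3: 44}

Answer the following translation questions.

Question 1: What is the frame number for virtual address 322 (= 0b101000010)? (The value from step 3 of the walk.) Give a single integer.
Answer: 62

Derivation:
vaddr = 322: l1_idx=2, l2_idx=2
L1[2] = 0; L2[0][2] = 62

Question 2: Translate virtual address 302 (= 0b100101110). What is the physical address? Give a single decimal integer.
Answer: 2990

Derivation:
vaddr = 302 = 0b100101110
Split: l1_idx=2, l2_idx=1, offset=14
L1[2] = 0
L2[0][1] = 93
paddr = 93 * 32 + 14 = 2990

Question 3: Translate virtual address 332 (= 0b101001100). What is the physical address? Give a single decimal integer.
Answer: 1996

Derivation:
vaddr = 332 = 0b101001100
Split: l1_idx=2, l2_idx=2, offset=12
L1[2] = 0
L2[0][2] = 62
paddr = 62 * 32 + 12 = 1996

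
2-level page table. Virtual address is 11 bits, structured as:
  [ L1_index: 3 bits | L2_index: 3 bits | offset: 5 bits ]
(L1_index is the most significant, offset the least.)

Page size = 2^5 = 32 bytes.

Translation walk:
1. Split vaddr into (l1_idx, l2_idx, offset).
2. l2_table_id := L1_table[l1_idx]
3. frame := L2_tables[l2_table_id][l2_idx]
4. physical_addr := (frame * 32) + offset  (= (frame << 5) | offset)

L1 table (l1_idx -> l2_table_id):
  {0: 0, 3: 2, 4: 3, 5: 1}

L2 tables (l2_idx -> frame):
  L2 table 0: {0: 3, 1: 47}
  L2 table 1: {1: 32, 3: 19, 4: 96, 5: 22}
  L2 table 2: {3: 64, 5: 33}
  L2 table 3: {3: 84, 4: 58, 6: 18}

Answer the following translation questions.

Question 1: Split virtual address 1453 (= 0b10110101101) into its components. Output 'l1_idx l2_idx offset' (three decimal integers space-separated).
Answer: 5 5 13

Derivation:
vaddr = 1453 = 0b10110101101
  top 3 bits -> l1_idx = 5
  next 3 bits -> l2_idx = 5
  bottom 5 bits -> offset = 13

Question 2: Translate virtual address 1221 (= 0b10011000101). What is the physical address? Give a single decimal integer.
vaddr = 1221 = 0b10011000101
Split: l1_idx=4, l2_idx=6, offset=5
L1[4] = 3
L2[3][6] = 18
paddr = 18 * 32 + 5 = 581

Answer: 581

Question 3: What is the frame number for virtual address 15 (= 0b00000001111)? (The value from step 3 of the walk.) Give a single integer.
vaddr = 15: l1_idx=0, l2_idx=0
L1[0] = 0; L2[0][0] = 3

Answer: 3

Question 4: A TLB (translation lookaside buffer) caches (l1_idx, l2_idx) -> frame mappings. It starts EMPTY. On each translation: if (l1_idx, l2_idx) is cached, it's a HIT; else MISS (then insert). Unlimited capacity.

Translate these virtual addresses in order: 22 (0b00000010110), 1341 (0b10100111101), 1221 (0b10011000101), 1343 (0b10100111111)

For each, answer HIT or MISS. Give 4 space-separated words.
Answer: MISS MISS MISS HIT

Derivation:
vaddr=22: (0,0) not in TLB -> MISS, insert
vaddr=1341: (5,1) not in TLB -> MISS, insert
vaddr=1221: (4,6) not in TLB -> MISS, insert
vaddr=1343: (5,1) in TLB -> HIT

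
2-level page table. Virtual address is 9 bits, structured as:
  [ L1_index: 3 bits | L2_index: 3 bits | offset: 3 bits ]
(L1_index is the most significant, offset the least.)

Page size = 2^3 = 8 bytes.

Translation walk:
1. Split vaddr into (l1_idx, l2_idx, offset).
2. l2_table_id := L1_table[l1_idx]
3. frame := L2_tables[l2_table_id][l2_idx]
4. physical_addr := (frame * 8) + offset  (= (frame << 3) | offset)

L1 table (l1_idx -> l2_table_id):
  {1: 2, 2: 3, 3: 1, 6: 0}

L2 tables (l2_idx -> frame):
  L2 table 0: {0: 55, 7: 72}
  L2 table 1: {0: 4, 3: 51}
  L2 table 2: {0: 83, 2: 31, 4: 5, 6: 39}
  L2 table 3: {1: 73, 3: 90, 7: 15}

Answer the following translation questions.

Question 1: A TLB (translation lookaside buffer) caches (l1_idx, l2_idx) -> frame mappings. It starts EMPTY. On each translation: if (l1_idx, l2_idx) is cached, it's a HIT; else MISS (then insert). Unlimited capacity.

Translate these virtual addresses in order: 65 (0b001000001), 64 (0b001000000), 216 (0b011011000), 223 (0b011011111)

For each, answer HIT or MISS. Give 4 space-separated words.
vaddr=65: (1,0) not in TLB -> MISS, insert
vaddr=64: (1,0) in TLB -> HIT
vaddr=216: (3,3) not in TLB -> MISS, insert
vaddr=223: (3,3) in TLB -> HIT

Answer: MISS HIT MISS HIT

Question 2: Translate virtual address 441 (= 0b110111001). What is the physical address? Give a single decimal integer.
vaddr = 441 = 0b110111001
Split: l1_idx=6, l2_idx=7, offset=1
L1[6] = 0
L2[0][7] = 72
paddr = 72 * 8 + 1 = 577

Answer: 577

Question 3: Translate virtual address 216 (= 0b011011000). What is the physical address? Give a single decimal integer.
vaddr = 216 = 0b011011000
Split: l1_idx=3, l2_idx=3, offset=0
L1[3] = 1
L2[1][3] = 51
paddr = 51 * 8 + 0 = 408

Answer: 408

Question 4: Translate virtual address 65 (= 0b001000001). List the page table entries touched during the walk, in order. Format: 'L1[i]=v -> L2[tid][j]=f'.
Answer: L1[1]=2 -> L2[2][0]=83

Derivation:
vaddr = 65 = 0b001000001
Split: l1_idx=1, l2_idx=0, offset=1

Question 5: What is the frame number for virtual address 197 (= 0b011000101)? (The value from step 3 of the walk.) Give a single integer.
Answer: 4

Derivation:
vaddr = 197: l1_idx=3, l2_idx=0
L1[3] = 1; L2[1][0] = 4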